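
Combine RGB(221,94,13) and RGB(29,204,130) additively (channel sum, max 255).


Additive: each channel = min(255, C₁+C₂)
R: 221+29 = 250 → 250
G: 94+204 = 298 → 255
B: 13+130 = 143 → 143
= RGB(250, 255, 143)


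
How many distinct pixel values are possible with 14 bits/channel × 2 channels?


Total bits = 14 bits/channel × 2 channels = 28 bits
Distinct pixel values = 2^28
= 268,435,456 pixel values


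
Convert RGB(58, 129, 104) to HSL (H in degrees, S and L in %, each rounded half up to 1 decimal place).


Normalize: R'=58/255≈0.2275, G'=129/255≈0.5059, B'=104/255≈0.4078
Max=129/255, Min=58/255, Δ=Max-Min=71/255
L = (Max+Min)/2 = (129+58)/510 = 187/510 = 0.36666… → L = 36.7%
L ≤ 0.5 → S = Δ/(Max+Min) = 71/(129+58) = 71/187 = 0.37967… → S = 38.0%
(the 1/255 factors cancel in S and H, so raw channel differences can be used)
Max is G' → H = 60 × ((B-R)/Δ + 2) = 60 × ((104-58)/71 + 2)
  46/71 + 2 = 0.6478… + 2 = 2.6478…
  H = 60 × 2.6478… = 158.873…° → H = 158.9°
= HSL(158.9°, 38.0%, 36.7%)


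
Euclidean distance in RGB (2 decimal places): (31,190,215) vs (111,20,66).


d = √[(R₁-R₂)² + (G₁-G₂)² + (B₁-B₂)²]
d = √[(31-111)² + (190-20)² + (215-66)²]
d = √[6400 + 28900 + 22201]
d = √57501
d ≈ 239.79


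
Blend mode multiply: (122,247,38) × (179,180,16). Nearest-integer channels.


Multiply: C = A×B/255, rounded to nearest integer
R: 122×179/255 = 21838/255 ≈ 85.639 → 86
G: 247×180/255 = 44460/255 ≈ 174.353 → 174
B: 38×16/255 = 608/255 ≈ 2.384 → 2
= RGB(86, 174, 2)


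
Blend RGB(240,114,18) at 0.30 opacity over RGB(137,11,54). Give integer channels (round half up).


C = α×F + (1-α)×B, with 1-α = 0.70
R: 0.30×240 + 0.70×137 = 72.00 + 95.90 = 167.90 → 168
G: 0.30×114 + 0.70×11 = 34.20 + 7.70 = 41.90 → 42
B: 0.30×18 + 0.70×54 = 5.40 + 37.80 = 43.20 → 43
= RGB(168, 42, 43)


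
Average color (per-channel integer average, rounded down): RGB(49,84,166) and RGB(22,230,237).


Midpoint: each channel = ⌊(C₁+C₂)/2⌋
R: ⌊(49+22)/2⌋ = 35
G: ⌊(84+230)/2⌋ = 157
B: ⌊(166+237)/2⌋ = 201
= RGB(35, 157, 201)


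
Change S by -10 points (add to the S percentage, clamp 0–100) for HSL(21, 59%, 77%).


Original S = 59%
Adjustment = -10 percentage points
New S = 59 + (-10) = 49
Clamp to [0, 100] → 49
= HSL(21°, 49%, 77%)


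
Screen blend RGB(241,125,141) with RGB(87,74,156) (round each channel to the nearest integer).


Screen: C = 255 - (255-A)×(255-B)/255, rounded to nearest integer
R: 255 - (255-241)×(255-87)/255 = 255 - 2352/255 ≈ 255 - 9.224 = 245.776 → 246
G: 255 - (255-125)×(255-74)/255 = 255 - 23530/255 ≈ 255 - 92.275 = 162.725 → 163
B: 255 - (255-141)×(255-156)/255 = 255 - 11286/255 ≈ 255 - 44.259 = 210.741 → 211
= RGB(246, 163, 211)


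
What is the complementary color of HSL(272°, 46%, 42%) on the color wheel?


Complement = opposite side of color wheel = hue + 180°
H' = (272 + 180) mod 360 = 92°
S and L unchanged.
= HSL(92°, 46%, 42%)


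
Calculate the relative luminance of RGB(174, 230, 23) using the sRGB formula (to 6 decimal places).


Linearize each channel (sRGB transfer function): c = v/255; c_lin = c/12.92 if c ≤ 0.04045, else ((c+0.055)/1.055)^2.4
  R: 174/255 ≈ 0.682353 > 0.04045 → ((0.682353+0.055)/1.055)^2.4 ≈ 0.423268
  G: 230/255 ≈ 0.901961 > 0.04045 → ((0.901961+0.055)/1.055)^2.4 ≈ 0.791298
  B: 23/255 ≈ 0.090196 > 0.04045 → ((0.090196+0.055)/1.055)^2.4 ≈ 0.008568
R_lin = 0.423268, G_lin = 0.791298, B_lin = 0.008568
L = 0.2126×R + 0.7152×G + 0.0722×B
L = 0.2126×0.423268 + 0.7152×0.791298 + 0.0722×0.008568
L ≈ 0.656542


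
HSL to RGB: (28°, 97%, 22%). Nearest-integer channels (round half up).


H=28°, S=0.97, L=0.22
C = (1-|2L-1|)×S = (1-|-0.56|)×0.97 = 0.4268
H' = H/60 = 28/60 ≈ 0.4667; X = C×(1-|H' mod 2 - 1|) ≈ 0.1992
m = L - C/2 = 0.22 - 0.2134 = 0.0066
Sector ⌊H'⌋ = 0 → (R',G',B') = (0.4268, ≈0.1992, 0.0)
RGB = ((R'+m)×255, (G'+m)×255, (B'+m)×255) = (110.517, 52.4722, 1.683)
Round half up → RGB(111, 52, 2)


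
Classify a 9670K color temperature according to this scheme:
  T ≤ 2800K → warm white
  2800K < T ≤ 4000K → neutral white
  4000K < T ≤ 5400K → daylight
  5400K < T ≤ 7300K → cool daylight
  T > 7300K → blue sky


Temperature: 9670K
9670K > 7300K → blue sky
Classification: blue sky


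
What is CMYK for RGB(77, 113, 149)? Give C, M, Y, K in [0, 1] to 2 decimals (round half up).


R'=77/255≈0.3020, G'=113/255≈0.4431, B'=149/255≈0.5843
K = 1 - max(R',G',B') = 1 - 149/255 = 106/255 = 0.41568… → 0.42
(1-R'-K)/(1-K) simplifies to (max-R)/max with max = 149:
C = (149-77)/149 = 72/149 = 0.48322… → 0.48
M = (149-113)/149 = 36/149 = 0.24161… → 0.24
Y = (149-149)/149 = 0/149 = 0 → 0.00
= CMYK(0.48, 0.24, 0.00, 0.42)


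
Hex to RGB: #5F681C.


5F → 95 (R)
68 → 104 (G)
1C → 28 (B)
= RGB(95, 104, 28)


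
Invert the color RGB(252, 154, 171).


Invert: (255-R, 255-G, 255-B)
R: 255-252 = 3
G: 255-154 = 101
B: 255-171 = 84
= RGB(3, 101, 84)


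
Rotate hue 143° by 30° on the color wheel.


New hue = (H + rotation) mod 360
New hue = (143 + 30) mod 360
= 173 mod 360
= 173°


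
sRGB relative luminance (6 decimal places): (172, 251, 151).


Linearize each channel (sRGB transfer function): c = v/255; c_lin = c/12.92 if c ≤ 0.04045, else ((c+0.055)/1.055)^2.4
  R: 172/255 ≈ 0.674510 > 0.04045 → ((0.674510+0.055)/1.055)^2.4 ≈ 0.412543
  G: 251/255 ≈ 0.984314 > 0.04045 → ((0.984314+0.055)/1.055)^2.4 ≈ 0.964686
  B: 151/255 ≈ 0.592157 > 0.04045 → ((0.592157+0.055)/1.055)^2.4 ≈ 0.309469
R_lin = 0.412543, G_lin = 0.964686, B_lin = 0.309469
L = 0.2126×R + 0.7152×G + 0.0722×B
L = 0.2126×0.412543 + 0.7152×0.964686 + 0.0722×0.309469
L ≈ 0.799994


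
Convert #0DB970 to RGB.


0D → 13 (R)
B9 → 185 (G)
70 → 112 (B)
= RGB(13, 185, 112)


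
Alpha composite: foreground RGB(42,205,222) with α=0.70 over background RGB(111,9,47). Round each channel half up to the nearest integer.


C = α×F + (1-α)×B, with 1-α = 0.30
R: 0.70×42 + 0.30×111 = 29.40 + 33.30 = 62.70 → 63
G: 0.70×205 + 0.30×9 = 143.50 + 2.70 = 146.20 → 146
B: 0.70×222 + 0.30×47 = 155.40 + 14.10 = 169.50 → 170
= RGB(63, 146, 170)


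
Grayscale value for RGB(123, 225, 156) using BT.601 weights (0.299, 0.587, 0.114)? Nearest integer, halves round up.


Gray = 0.299×R + 0.587×G + 0.114×B
Gray = 0.299×123 + 0.587×225 + 0.114×156
Gray = 36.777 + 132.075 + 17.784
Gray = 186.636 → round half up → 187
Gray = 187


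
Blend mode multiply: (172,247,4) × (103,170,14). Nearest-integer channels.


Multiply: C = A×B/255, rounded to nearest integer
R: 172×103/255 = 17716/255 ≈ 69.475 → 69
G: 247×170/255 = 41990/255 ≈ 164.667 → 165
B: 4×14/255 = 56/255 ≈ 0.220 → 0
= RGB(69, 165, 0)


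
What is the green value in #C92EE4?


Color: #C92EE4
R = C9 = 201
G = 2E = 46
B = E4 = 228
Green = 46


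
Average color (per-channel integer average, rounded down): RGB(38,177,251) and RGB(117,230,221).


Midpoint: each channel = ⌊(C₁+C₂)/2⌋
R: ⌊(38+117)/2⌋ = 77
G: ⌊(177+230)/2⌋ = 203
B: ⌊(251+221)/2⌋ = 236
= RGB(77, 203, 236)


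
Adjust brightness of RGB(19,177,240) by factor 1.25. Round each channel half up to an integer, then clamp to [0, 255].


Multiply each channel by 1.25, round half up, clamp to [0, 255]
R: 19×1.25 = 23.75 → round → 24
G: 177×1.25 = 221.25 → round → 221
B: 240×1.25 = 300 → clamp → 255
= RGB(24, 221, 255)


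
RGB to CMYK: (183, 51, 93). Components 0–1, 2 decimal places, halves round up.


R'=183/255≈0.7176, G'=51/255≈0.2000, B'=93/255≈0.3647
K = 1 - max(R',G',B') = 1 - 183/255 = 72/255 = 0.28235… → 0.28
(1-R'-K)/(1-K) simplifies to (max-R)/max with max = 183:
C = (183-183)/183 = 0/183 = 0 → 0.00
M = (183-51)/183 = 132/183 = 0.72131… → 0.72
Y = (183-93)/183 = 90/183 = 0.49180… → 0.49
= CMYK(0.00, 0.72, 0.49, 0.28)


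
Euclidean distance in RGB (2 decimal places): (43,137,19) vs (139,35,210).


d = √[(R₁-R₂)² + (G₁-G₂)² + (B₁-B₂)²]
d = √[(43-139)² + (137-35)² + (19-210)²]
d = √[9216 + 10404 + 36481]
d = √56101
d ≈ 236.86


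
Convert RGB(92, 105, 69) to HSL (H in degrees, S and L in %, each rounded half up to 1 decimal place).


Normalize: R'=92/255≈0.3608, G'=105/255≈0.4118, B'=69/255≈0.2706
Max=105/255, Min=69/255, Δ=Max-Min=36/255
L = (Max+Min)/2 = (105+69)/510 = 174/510 = 0.34117… → L = 34.1%
L ≤ 0.5 → S = Δ/(Max+Min) = 36/(105+69) = 36/174 = 0.20689… → S = 20.7%
(the 1/255 factors cancel in S and H, so raw channel differences can be used)
Max is G' → H = 60 × ((B-R)/Δ + 2) = 60 × ((69-92)/36 + 2)
  -23/36 + 2 = -0.6388… + 2 = 1.3611…
  H = 60 × 1.3611… = 81.666…° → H = 81.7°
= HSL(81.7°, 20.7%, 34.1%)


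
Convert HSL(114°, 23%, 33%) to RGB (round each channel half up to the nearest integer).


H=114°, S=0.23, L=0.33
C = (1-|2L-1|)×S = (1-|-0.34|)×0.23 = 0.1518
H' = H/60 = 114/60 ≈ 1.9000; X = C×(1-|H' mod 2 - 1|) = 0.01518
m = L - C/2 = 0.33 - 0.0759 = 0.2541
Sector ⌊H'⌋ = 1 → (R',G',B') = (0.01518, 0.1518, 0.0)
RGB = ((R'+m)×255, (G'+m)×255, (B'+m)×255) = (68.6664, 103.5045, 64.7955)
Round half up → RGB(69, 104, 65)


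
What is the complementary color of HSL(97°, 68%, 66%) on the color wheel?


Complement = opposite side of color wheel = hue + 180°
H' = (97 + 180) mod 360 = 277°
S and L unchanged.
= HSL(277°, 68%, 66%)


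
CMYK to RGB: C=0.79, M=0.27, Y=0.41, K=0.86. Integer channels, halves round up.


R = 255 × (1-C) × (1-K) = 255 × 0.21 × 0.14 = 7.497 → 7
G = 255 × (1-M) × (1-K) = 255 × 0.73 × 0.14 = 26.061 → 26
B = 255 × (1-Y) × (1-K) = 255 × 0.59 × 0.14 = 21.063 → 21
= RGB(7, 26, 21)


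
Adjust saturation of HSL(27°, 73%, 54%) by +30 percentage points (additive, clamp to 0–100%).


Original S = 73%
Adjustment = +30 percentage points
New S = 73 + (30) = 103
Clamp to [0, 100] → 100
= HSL(27°, 100%, 54%)


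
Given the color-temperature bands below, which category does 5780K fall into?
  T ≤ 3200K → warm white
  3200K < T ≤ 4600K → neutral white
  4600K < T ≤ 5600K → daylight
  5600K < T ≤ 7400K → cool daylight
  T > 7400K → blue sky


Temperature: 5780K
5600K < 5780K ≤ 7400K → cool daylight
Classification: cool daylight


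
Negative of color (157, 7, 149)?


Invert: (255-R, 255-G, 255-B)
R: 255-157 = 98
G: 255-7 = 248
B: 255-149 = 106
= RGB(98, 248, 106)


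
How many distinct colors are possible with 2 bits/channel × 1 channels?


Total bits = 2 bits/channel × 1 channels = 2 bits
Distinct colors = 2^2
= 4 colors


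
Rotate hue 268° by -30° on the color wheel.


New hue = (H + rotation) mod 360
New hue = (268 -30) mod 360
= 238 mod 360
= 238°


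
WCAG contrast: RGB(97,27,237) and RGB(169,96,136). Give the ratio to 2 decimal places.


Linearize each sRGB channel c=v/255: c/12.92 if c ≤ 0.04045 else ((c+0.055)/1.055)^2.4
L = 0.2126×R_lin + 0.7152×G_lin + 0.0722×B_lin
Color 1 (97,27,237):
  R=97: 97/255≈0.3804 > 0.04045 → ((0.3804+0.055)/1.055)^2.4 ≈ 0.11954
  G=27: 27/255≈0.1059 > 0.04045 → ((0.1059+0.055)/1.055)^2.4 ≈ 0.01096
  B=237: 237/255≈0.9294 > 0.04045 → ((0.9294+0.055)/1.055)^2.4 ≈ 0.84687
  L1 = 0.2126×0.11954 + 0.7152×0.01096 + 0.0722×0.84687 ≈ 0.09440
Color 2 (169,96,136):
  R=169: 169/255≈0.6627 > 0.04045 → ((0.6627+0.055)/1.055)^2.4 ≈ 0.39676
  G=96: 96/255≈0.3765 > 0.04045 → ((0.3765+0.055)/1.055)^2.4 ≈ 0.11697
  B=136: 136/255≈0.5333 > 0.04045 → ((0.5333+0.055)/1.055)^2.4 ≈ 0.24620
  L2 = 0.2126×0.39676 + 0.7152×0.11697 + 0.0722×0.24620 ≈ 0.18578
Lighter = 0.18578, Darker = 0.09440
Ratio = (L_lighter + 0.05) / (L_darker + 0.05)
Ratio = (0.18578 + 0.05) / (0.09440 + 0.05) = 0.23578 / 0.14440 ≈ 1.6329
Ratio ≈ 1.63:1


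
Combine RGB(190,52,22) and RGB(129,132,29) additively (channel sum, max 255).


Additive: each channel = min(255, C₁+C₂)
R: 190+129 = 319 → 255
G: 52+132 = 184 → 184
B: 22+29 = 51 → 51
= RGB(255, 184, 51)


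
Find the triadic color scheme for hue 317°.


Triadic: equally spaced at 120° intervals
H1 = 317°
H2 = (317 + 120) mod 360 = 77°
H3 = (317 + 240) mod 360 = 197°
Triadic = 317°, 77°, 197°


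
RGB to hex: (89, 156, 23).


R = 89 → 59 (hex)
G = 156 → 9C (hex)
B = 23 → 17 (hex)
Hex = #599C17


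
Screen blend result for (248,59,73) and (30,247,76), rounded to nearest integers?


Screen: C = 255 - (255-A)×(255-B)/255, rounded to nearest integer
R: 255 - (255-248)×(255-30)/255 = 255 - 1575/255 ≈ 255 - 6.176 = 248.824 → 249
G: 255 - (255-59)×(255-247)/255 = 255 - 1568/255 ≈ 255 - 6.149 = 248.851 → 249
B: 255 - (255-73)×(255-76)/255 = 255 - 32578/255 ≈ 255 - 127.757 = 127.243 → 127
= RGB(249, 249, 127)


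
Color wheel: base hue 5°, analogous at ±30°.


Base hue: 5°
Left analog: (5 - 30) mod 360 = 335°
Right analog: (5 + 30) mod 360 = 35°
Analogous hues = 335° and 35°


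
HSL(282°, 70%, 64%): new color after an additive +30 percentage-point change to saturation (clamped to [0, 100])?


Original S = 70%
Adjustment = +30 percentage points
New S = 70 + (30) = 100
Clamp to [0, 100] → 100
= HSL(282°, 100%, 64%)


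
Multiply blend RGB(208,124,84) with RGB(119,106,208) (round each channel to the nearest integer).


Multiply: C = A×B/255, rounded to nearest integer
R: 208×119/255 = 24752/255 ≈ 97.067 → 97
G: 124×106/255 = 13144/255 ≈ 51.545 → 52
B: 84×208/255 = 17472/255 ≈ 68.518 → 69
= RGB(97, 52, 69)


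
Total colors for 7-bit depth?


Colors = 2^bits = 2^7
= 128 colors


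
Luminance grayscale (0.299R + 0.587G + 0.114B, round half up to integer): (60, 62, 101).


Gray = 0.299×R + 0.587×G + 0.114×B
Gray = 0.299×60 + 0.587×62 + 0.114×101
Gray = 17.940 + 36.394 + 11.514
Gray = 65.848 → round half up → 66
Gray = 66


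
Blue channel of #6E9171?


Color: #6E9171
R = 6E = 110
G = 91 = 145
B = 71 = 113
Blue = 113


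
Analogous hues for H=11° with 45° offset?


Base hue: 11°
Left analog: (11 - 45) mod 360 = 326°
Right analog: (11 + 45) mod 360 = 56°
Analogous hues = 326° and 56°


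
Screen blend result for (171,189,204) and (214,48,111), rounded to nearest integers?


Screen: C = 255 - (255-A)×(255-B)/255, rounded to nearest integer
R: 255 - (255-171)×(255-214)/255 = 255 - 3444/255 ≈ 255 - 13.506 = 241.494 → 241
G: 255 - (255-189)×(255-48)/255 = 255 - 13662/255 ≈ 255 - 53.576 = 201.424 → 201
B: 255 - (255-204)×(255-111)/255 = 255 - 7344/255 ≈ 255 - 28.800 = 226.200 → 226
= RGB(241, 201, 226)


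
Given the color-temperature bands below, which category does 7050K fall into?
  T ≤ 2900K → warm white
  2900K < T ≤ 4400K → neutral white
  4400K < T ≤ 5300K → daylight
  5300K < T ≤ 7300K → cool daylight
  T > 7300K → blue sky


Temperature: 7050K
5300K < 7050K ≤ 7300K → cool daylight
Classification: cool daylight


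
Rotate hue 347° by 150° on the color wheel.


New hue = (H + rotation) mod 360
New hue = (347 + 150) mod 360
= 497 mod 360
= 137°


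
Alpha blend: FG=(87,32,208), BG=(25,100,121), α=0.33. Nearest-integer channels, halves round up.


C = α×F + (1-α)×B, with 1-α = 0.67
R: 0.33×87 + 0.67×25 = 28.71 + 16.75 = 45.46 → 45
G: 0.33×32 + 0.67×100 = 10.56 + 67.00 = 77.56 → 78
B: 0.33×208 + 0.67×121 = 68.64 + 81.07 = 149.71 → 150
= RGB(45, 78, 150)


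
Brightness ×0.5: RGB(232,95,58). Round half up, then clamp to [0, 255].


Multiply each channel by 0.5, round half up, clamp to [0, 255]
R: 232×0.5 = 116
G: 95×0.5 = 47.5 → round → 48
B: 58×0.5 = 29
= RGB(116, 48, 29)


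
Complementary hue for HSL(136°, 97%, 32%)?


Complement = opposite side of color wheel = hue + 180°
H' = (136 + 180) mod 360 = 316°
S and L unchanged.
= HSL(316°, 97%, 32%)


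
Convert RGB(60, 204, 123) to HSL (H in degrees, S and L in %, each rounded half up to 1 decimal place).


Normalize: R'=60/255≈0.2353, G'=204/255≈0.8000, B'=123/255≈0.4824
Max=204/255, Min=60/255, Δ=Max-Min=144/255
L = (Max+Min)/2 = (204+60)/510 = 264/510 = 0.51764… → L = 51.8%
L > 0.5 → S = Δ/(2-Max-Min) = 144/(510-204-60) = 144/246 = 0.58536… → S = 58.5%
(the 1/255 factors cancel in S and H, so raw channel differences can be used)
Max is G' → H = 60 × ((B-R)/Δ + 2) = 60 × ((123-60)/144 + 2)
  63/144 + 2 = 0.4375 + 2 = 2.4375
  H = 60 × 2.4375 = 146.25° → H = 146.3°
= HSL(146.3°, 58.5%, 51.8%)


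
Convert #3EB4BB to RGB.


3E → 62 (R)
B4 → 180 (G)
BB → 187 (B)
= RGB(62, 180, 187)


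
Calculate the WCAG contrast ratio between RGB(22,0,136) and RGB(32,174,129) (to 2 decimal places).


Linearize each sRGB channel c=v/255: c/12.92 if c ≤ 0.04045 else ((c+0.055)/1.055)^2.4
L = 0.2126×R_lin + 0.7152×G_lin + 0.0722×B_lin
Color 1 (22,0,136):
  R=22: 22/255≈0.0863 > 0.04045 → ((0.0863+0.055)/1.055)^2.4 ≈ 0.00802
  G=0: 0/255≈0.0000 ≤ 0.04045 → 0.0000/12.92 ≈ 0.00000
  B=136: 136/255≈0.5333 > 0.04045 → ((0.5333+0.055)/1.055)^2.4 ≈ 0.24620
  L1 = 0.2126×0.00802 + 0.7152×0.00000 + 0.0722×0.24620 ≈ 0.01948
Color 2 (32,174,129):
  R=32: 32/255≈0.1255 > 0.04045 → ((0.1255+0.055)/1.055)^2.4 ≈ 0.01444
  G=174: 174/255≈0.6824 > 0.04045 → ((0.6824+0.055)/1.055)^2.4 ≈ 0.42327
  B=129: 129/255≈0.5059 > 0.04045 → ((0.5059+0.055)/1.055)^2.4 ≈ 0.21953
  L2 = 0.2126×0.01444 + 0.7152×0.42327 + 0.0722×0.21953 ≈ 0.32164
Lighter = 0.32164, Darker = 0.01948
Ratio = (L_lighter + 0.05) / (L_darker + 0.05)
Ratio = (0.32164 + 0.05) / (0.01948 + 0.05) = 0.37164 / 0.06948 ≈ 5.3488
Ratio ≈ 5.35:1


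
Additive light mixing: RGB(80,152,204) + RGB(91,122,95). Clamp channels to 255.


Additive: each channel = min(255, C₁+C₂)
R: 80+91 = 171 → 171
G: 152+122 = 274 → 255
B: 204+95 = 299 → 255
= RGB(171, 255, 255)


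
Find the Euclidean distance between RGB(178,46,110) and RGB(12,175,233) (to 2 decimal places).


d = √[(R₁-R₂)² + (G₁-G₂)² + (B₁-B₂)²]
d = √[(178-12)² + (46-175)² + (110-233)²]
d = √[27556 + 16641 + 15129]
d = √59326
d ≈ 243.57


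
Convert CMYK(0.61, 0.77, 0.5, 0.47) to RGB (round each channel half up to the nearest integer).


R = 255 × (1-C) × (1-K) = 255 × 0.39 × 0.53 = 52.7085 → 53
G = 255 × (1-M) × (1-K) = 255 × 0.23 × 0.53 = 31.0845 → 31
B = 255 × (1-Y) × (1-K) = 255 × 0.50 × 0.53 = 67.575 → 68
= RGB(53, 31, 68)


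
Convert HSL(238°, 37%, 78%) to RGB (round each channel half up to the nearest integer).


H=238°, S=0.37, L=0.78
C = (1-|2L-1|)×S = (1-|0.56|)×0.37 = 0.1628
H' = H/60 = 238/60 ≈ 3.9667; X = C×(1-|H' mod 2 - 1|) ≈ 0.0054
m = L - C/2 = 0.78 - 0.0814 = 0.6986
Sector ⌊H'⌋ = 3 → (R',G',B') = (0.0, ≈0.0054, 0.1628)
RGB = ((R'+m)×255, (G'+m)×255, (B'+m)×255) = (178.143, 179.5268, 219.657)
Round half up → RGB(178, 180, 220)


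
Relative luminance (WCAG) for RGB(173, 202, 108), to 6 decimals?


Linearize each channel (sRGB transfer function): c = v/255; c_lin = c/12.92 if c ≤ 0.04045, else ((c+0.055)/1.055)^2.4
  R: 173/255 ≈ 0.678431 > 0.04045 → ((0.678431+0.055)/1.055)^2.4 ≈ 0.417885
  G: 202/255 ≈ 0.792157 > 0.04045 → ((0.792157+0.055)/1.055)^2.4 ≈ 0.590619
  B: 108/255 ≈ 0.423529 > 0.04045 → ((0.423529+0.055)/1.055)^2.4 ≈ 0.149960
R_lin = 0.417885, G_lin = 0.590619, B_lin = 0.149960
L = 0.2126×R + 0.7152×G + 0.0722×B
L = 0.2126×0.417885 + 0.7152×0.590619 + 0.0722×0.149960
L ≈ 0.522080


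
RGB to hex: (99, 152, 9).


R = 99 → 63 (hex)
G = 152 → 98 (hex)
B = 9 → 09 (hex)
Hex = #639809


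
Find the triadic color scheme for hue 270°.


Triadic: equally spaced at 120° intervals
H1 = 270°
H2 = (270 + 120) mod 360 = 30°
H3 = (270 + 240) mod 360 = 150°
Triadic = 270°, 30°, 150°


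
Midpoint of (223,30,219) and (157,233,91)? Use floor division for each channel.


Midpoint: each channel = ⌊(C₁+C₂)/2⌋
R: ⌊(223+157)/2⌋ = 190
G: ⌊(30+233)/2⌋ = 131
B: ⌊(219+91)/2⌋ = 155
= RGB(190, 131, 155)


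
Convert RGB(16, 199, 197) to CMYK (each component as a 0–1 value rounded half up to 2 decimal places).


R'=16/255≈0.0627, G'=199/255≈0.7804, B'=197/255≈0.7725
K = 1 - max(R',G',B') = 1 - 199/255 = 56/255 = 0.21960… → 0.22
(1-R'-K)/(1-K) simplifies to (max-R)/max with max = 199:
C = (199-16)/199 = 183/199 = 0.91959… → 0.92
M = (199-199)/199 = 0/199 = 0 → 0.00
Y = (199-197)/199 = 2/199 = 0.01005… → 0.01
= CMYK(0.92, 0.00, 0.01, 0.22)


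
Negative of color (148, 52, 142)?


Invert: (255-R, 255-G, 255-B)
R: 255-148 = 107
G: 255-52 = 203
B: 255-142 = 113
= RGB(107, 203, 113)


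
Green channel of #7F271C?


Color: #7F271C
R = 7F = 127
G = 27 = 39
B = 1C = 28
Green = 39


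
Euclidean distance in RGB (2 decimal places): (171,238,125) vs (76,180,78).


d = √[(R₁-R₂)² + (G₁-G₂)² + (B₁-B₂)²]
d = √[(171-76)² + (238-180)² + (125-78)²]
d = √[9025 + 3364 + 2209]
d = √14598
d ≈ 120.82


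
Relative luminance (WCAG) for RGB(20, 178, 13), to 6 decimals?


Linearize each channel (sRGB transfer function): c = v/255; c_lin = c/12.92 if c ≤ 0.04045, else ((c+0.055)/1.055)^2.4
  R: 20/255 ≈ 0.078431 > 0.04045 → ((0.078431+0.055)/1.055)^2.4 ≈ 0.006995
  G: 178/255 ≈ 0.698039 > 0.04045 → ((0.698039+0.055)/1.055)^2.4 ≈ 0.445201
  B: 13/255 ≈ 0.050980 > 0.04045 → ((0.050980+0.055)/1.055)^2.4 ≈ 0.004025
R_lin = 0.006995, G_lin = 0.445201, B_lin = 0.004025
L = 0.2126×R + 0.7152×G + 0.0722×B
L = 0.2126×0.006995 + 0.7152×0.445201 + 0.0722×0.004025
L ≈ 0.320186


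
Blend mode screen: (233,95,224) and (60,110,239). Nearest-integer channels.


Screen: C = 255 - (255-A)×(255-B)/255, rounded to nearest integer
R: 255 - (255-233)×(255-60)/255 = 255 - 4290/255 ≈ 255 - 16.824 = 238.176 → 238
G: 255 - (255-95)×(255-110)/255 = 255 - 23200/255 ≈ 255 - 90.980 = 164.020 → 164
B: 255 - (255-224)×(255-239)/255 = 255 - 496/255 ≈ 255 - 1.945 = 253.055 → 253
= RGB(238, 164, 253)


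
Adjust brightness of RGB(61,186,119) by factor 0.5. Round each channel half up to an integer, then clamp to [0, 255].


Multiply each channel by 0.5, round half up, clamp to [0, 255]
R: 61×0.5 = 30.5 → round → 31
G: 186×0.5 = 93
B: 119×0.5 = 59.5 → round → 60
= RGB(31, 93, 60)


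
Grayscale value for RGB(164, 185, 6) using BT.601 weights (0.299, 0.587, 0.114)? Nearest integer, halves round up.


Gray = 0.299×R + 0.587×G + 0.114×B
Gray = 0.299×164 + 0.587×185 + 0.114×6
Gray = 49.036 + 108.595 + 0.684
Gray = 158.315 → round half up → 158
Gray = 158


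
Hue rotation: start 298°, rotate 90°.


New hue = (H + rotation) mod 360
New hue = (298 + 90) mod 360
= 388 mod 360
= 28°


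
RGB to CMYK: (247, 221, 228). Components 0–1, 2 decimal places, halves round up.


R'=247/255≈0.9686, G'=221/255≈0.8667, B'=228/255≈0.8941
K = 1 - max(R',G',B') = 1 - 247/255 = 8/255 = 0.03137… → 0.03
(1-R'-K)/(1-K) simplifies to (max-R)/max with max = 247:
C = (247-247)/247 = 0/247 = 0 → 0.00
M = (247-221)/247 = 26/247 = 0.10526… → 0.11
Y = (247-228)/247 = 19/247 = 0.07692… → 0.08
= CMYK(0.00, 0.11, 0.08, 0.03)


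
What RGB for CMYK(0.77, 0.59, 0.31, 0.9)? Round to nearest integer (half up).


R = 255 × (1-C) × (1-K) = 255 × 0.23 × 0.10 = 5.865 → 6
G = 255 × (1-M) × (1-K) = 255 × 0.41 × 0.10 = 10.455 → 10
B = 255 × (1-Y) × (1-K) = 255 × 0.69 × 0.10 = 17.595 → 18
= RGB(6, 10, 18)


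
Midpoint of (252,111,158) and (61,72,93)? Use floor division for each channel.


Midpoint: each channel = ⌊(C₁+C₂)/2⌋
R: ⌊(252+61)/2⌋ = 156
G: ⌊(111+72)/2⌋ = 91
B: ⌊(158+93)/2⌋ = 125
= RGB(156, 91, 125)


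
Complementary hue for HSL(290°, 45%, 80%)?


Complement = opposite side of color wheel = hue + 180°
H' = (290 + 180) mod 360 = 110°
S and L unchanged.
= HSL(110°, 45%, 80%)


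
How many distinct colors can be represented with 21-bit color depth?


Colors = 2^bits = 2^21
= 2,097,152 colors


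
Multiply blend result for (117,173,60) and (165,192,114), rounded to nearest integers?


Multiply: C = A×B/255, rounded to nearest integer
R: 117×165/255 = 19305/255 ≈ 75.706 → 76
G: 173×192/255 = 33216/255 ≈ 130.259 → 130
B: 60×114/255 = 6840/255 ≈ 26.824 → 27
= RGB(76, 130, 27)


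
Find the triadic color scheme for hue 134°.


Triadic: equally spaced at 120° intervals
H1 = 134°
H2 = (134 + 120) mod 360 = 254°
H3 = (134 + 240) mod 360 = 14°
Triadic = 134°, 254°, 14°


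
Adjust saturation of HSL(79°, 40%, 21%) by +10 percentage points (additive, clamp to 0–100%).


Original S = 40%
Adjustment = +10 percentage points
New S = 40 + (10) = 50
Clamp to [0, 100] → 50
= HSL(79°, 50%, 21%)


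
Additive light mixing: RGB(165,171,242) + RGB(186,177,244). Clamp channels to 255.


Additive: each channel = min(255, C₁+C₂)
R: 165+186 = 351 → 255
G: 171+177 = 348 → 255
B: 242+244 = 486 → 255
= RGB(255, 255, 255)


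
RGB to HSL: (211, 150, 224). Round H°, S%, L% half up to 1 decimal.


Normalize: R'=211/255≈0.8275, G'=150/255≈0.5882, B'=224/255≈0.8784
Max=224/255, Min=150/255, Δ=Max-Min=74/255
L = (Max+Min)/2 = (224+150)/510 = 374/510 = 0.73333… → L = 73.3%
L > 0.5 → S = Δ/(2-Max-Min) = 74/(510-224-150) = 74/136 = 0.54411… → S = 54.4%
(the 1/255 factors cancel in S and H, so raw channel differences can be used)
Max is B' → H = 60 × ((R-G)/Δ + 4) = 60 × ((211-150)/74 + 4)
  61/74 + 4 = 0.8243… + 4 = 4.8243…
  H = 60 × 4.8243… = 289.459…° → H = 289.5°
= HSL(289.5°, 54.4%, 73.3%)


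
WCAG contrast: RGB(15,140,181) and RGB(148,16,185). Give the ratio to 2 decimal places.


Linearize each sRGB channel c=v/255: c/12.92 if c ≤ 0.04045 else ((c+0.055)/1.055)^2.4
L = 0.2126×R_lin + 0.7152×G_lin + 0.0722×B_lin
Color 1 (15,140,181):
  R=15: 15/255≈0.0588 > 0.04045 → ((0.0588+0.055)/1.055)^2.4 ≈ 0.00478
  G=140: 140/255≈0.5490 > 0.04045 → ((0.5490+0.055)/1.055)^2.4 ≈ 0.26225
  B=181: 181/255≈0.7098 > 0.04045 → ((0.7098+0.055)/1.055)^2.4 ≈ 0.46208
  L1 = 0.2126×0.00478 + 0.7152×0.26225 + 0.0722×0.46208 ≈ 0.22194
Color 2 (148,16,185):
  R=148: 148/255≈0.5804 > 0.04045 → ((0.5804+0.055)/1.055)^2.4 ≈ 0.29614
  G=16: 16/255≈0.0627 > 0.04045 → ((0.0627+0.055)/1.055)^2.4 ≈ 0.00518
  B=185: 185/255≈0.7255 > 0.04045 → ((0.7255+0.055)/1.055)^2.4 ≈ 0.48515
  L2 = 0.2126×0.29614 + 0.7152×0.00518 + 0.0722×0.48515 ≈ 0.10169
Lighter = 0.22194, Darker = 0.10169
Ratio = (L_lighter + 0.05) / (L_darker + 0.05)
Ratio = (0.22194 + 0.05) / (0.10169 + 0.05) = 0.27194 / 0.15169 ≈ 1.7927
Ratio ≈ 1.79:1


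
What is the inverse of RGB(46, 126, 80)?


Invert: (255-R, 255-G, 255-B)
R: 255-46 = 209
G: 255-126 = 129
B: 255-80 = 175
= RGB(209, 129, 175)


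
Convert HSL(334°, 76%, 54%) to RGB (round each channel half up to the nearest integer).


H=334°, S=0.76, L=0.54
C = (1-|2L-1|)×S = (1-|0.08|)×0.76 = 0.6992
H' = H/60 = 334/60 ≈ 5.5667; X = C×(1-|H' mod 2 - 1|) ≈ 0.3030
m = L - C/2 = 0.54 - 0.3496 = 0.1904
Sector ⌊H'⌋ = 5 → (R',G',B') = (0.6992, 0.0, ≈0.3030)
RGB = ((R'+m)×255, (G'+m)×255, (B'+m)×255) = (226.848, 48.552, 125.8136)
Round half up → RGB(227, 49, 126)


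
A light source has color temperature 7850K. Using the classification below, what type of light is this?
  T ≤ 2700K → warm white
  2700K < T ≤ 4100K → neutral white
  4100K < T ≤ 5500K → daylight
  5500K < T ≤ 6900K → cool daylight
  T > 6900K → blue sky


Temperature: 7850K
7850K > 6900K → blue sky
Classification: blue sky


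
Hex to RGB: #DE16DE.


DE → 222 (R)
16 → 22 (G)
DE → 222 (B)
= RGB(222, 22, 222)


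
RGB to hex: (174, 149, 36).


R = 174 → AE (hex)
G = 149 → 95 (hex)
B = 36 → 24 (hex)
Hex = #AE9524


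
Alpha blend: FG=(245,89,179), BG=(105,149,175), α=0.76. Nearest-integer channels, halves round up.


C = α×F + (1-α)×B, with 1-α = 0.24
R: 0.76×245 + 0.24×105 = 186.20 + 25.20 = 211.40 → 211
G: 0.76×89 + 0.24×149 = 67.64 + 35.76 = 103.40 → 103
B: 0.76×179 + 0.24×175 = 136.04 + 42.00 = 178.04 → 178
= RGB(211, 103, 178)


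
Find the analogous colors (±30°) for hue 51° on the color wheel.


Base hue: 51°
Left analog: (51 - 30) mod 360 = 21°
Right analog: (51 + 30) mod 360 = 81°
Analogous hues = 21° and 81°


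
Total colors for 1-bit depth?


Colors = 2^bits = 2^1
= 2 colors


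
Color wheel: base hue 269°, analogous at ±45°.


Base hue: 269°
Left analog: (269 - 45) mod 360 = 224°
Right analog: (269 + 45) mod 360 = 314°
Analogous hues = 224° and 314°


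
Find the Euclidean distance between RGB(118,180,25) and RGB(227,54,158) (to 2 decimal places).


d = √[(R₁-R₂)² + (G₁-G₂)² + (B₁-B₂)²]
d = √[(118-227)² + (180-54)² + (25-158)²]
d = √[11881 + 15876 + 17689]
d = √45446
d ≈ 213.18


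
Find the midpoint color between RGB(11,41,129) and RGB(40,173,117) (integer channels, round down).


Midpoint: each channel = ⌊(C₁+C₂)/2⌋
R: ⌊(11+40)/2⌋ = 25
G: ⌊(41+173)/2⌋ = 107
B: ⌊(129+117)/2⌋ = 123
= RGB(25, 107, 123)


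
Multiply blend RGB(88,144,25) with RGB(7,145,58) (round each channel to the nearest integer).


Multiply: C = A×B/255, rounded to nearest integer
R: 88×7/255 = 616/255 ≈ 2.416 → 2
G: 144×145/255 = 20880/255 ≈ 81.882 → 82
B: 25×58/255 = 1450/255 ≈ 5.686 → 6
= RGB(2, 82, 6)


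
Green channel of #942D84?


Color: #942D84
R = 94 = 148
G = 2D = 45
B = 84 = 132
Green = 45


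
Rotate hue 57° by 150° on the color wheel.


New hue = (H + rotation) mod 360
New hue = (57 + 150) mod 360
= 207 mod 360
= 207°


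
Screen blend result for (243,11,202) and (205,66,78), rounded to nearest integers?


Screen: C = 255 - (255-A)×(255-B)/255, rounded to nearest integer
R: 255 - (255-243)×(255-205)/255 = 255 - 600/255 ≈ 255 - 2.353 = 252.647 → 253
G: 255 - (255-11)×(255-66)/255 = 255 - 46116/255 ≈ 255 - 180.847 = 74.153 → 74
B: 255 - (255-202)×(255-78)/255 = 255 - 9381/255 ≈ 255 - 36.788 = 218.212 → 218
= RGB(253, 74, 218)


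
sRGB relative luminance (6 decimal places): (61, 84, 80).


Linearize each channel (sRGB transfer function): c = v/255; c_lin = c/12.92 if c ≤ 0.04045, else ((c+0.055)/1.055)^2.4
  R: 61/255 ≈ 0.239216 > 0.04045 → ((0.239216+0.055)/1.055)^2.4 ≈ 0.046665
  G: 84/255 ≈ 0.329412 > 0.04045 → ((0.329412+0.055)/1.055)^2.4 ≈ 0.088656
  B: 80/255 ≈ 0.313725 > 0.04045 → ((0.313725+0.055)/1.055)^2.4 ≈ 0.080220
R_lin = 0.046665, G_lin = 0.088656, B_lin = 0.080220
L = 0.2126×R + 0.7152×G + 0.0722×B
L = 0.2126×0.046665 + 0.7152×0.088656 + 0.0722×0.080220
L ≈ 0.079119


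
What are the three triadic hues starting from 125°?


Triadic: equally spaced at 120° intervals
H1 = 125°
H2 = (125 + 120) mod 360 = 245°
H3 = (125 + 240) mod 360 = 5°
Triadic = 125°, 245°, 5°


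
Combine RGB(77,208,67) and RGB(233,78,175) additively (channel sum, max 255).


Additive: each channel = min(255, C₁+C₂)
R: 77+233 = 310 → 255
G: 208+78 = 286 → 255
B: 67+175 = 242 → 242
= RGB(255, 255, 242)


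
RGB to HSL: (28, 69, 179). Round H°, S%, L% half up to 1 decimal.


Normalize: R'=28/255≈0.1098, G'=69/255≈0.2706, B'=179/255≈0.7020
Max=179/255, Min=28/255, Δ=Max-Min=151/255
L = (Max+Min)/2 = (179+28)/510 = 207/510 = 0.40588… → L = 40.6%
L ≤ 0.5 → S = Δ/(Max+Min) = 151/(179+28) = 151/207 = 0.72946… → S = 72.9%
(the 1/255 factors cancel in S and H, so raw channel differences can be used)
Max is B' → H = 60 × ((R-G)/Δ + 4) = 60 × ((28-69)/151 + 4)
  -41/151 + 4 = -0.2715… + 4 = 3.7284…
  H = 60 × 3.7284… = 223.708…° → H = 223.7°
= HSL(223.7°, 72.9%, 40.6%)


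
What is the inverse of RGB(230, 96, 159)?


Invert: (255-R, 255-G, 255-B)
R: 255-230 = 25
G: 255-96 = 159
B: 255-159 = 96
= RGB(25, 159, 96)


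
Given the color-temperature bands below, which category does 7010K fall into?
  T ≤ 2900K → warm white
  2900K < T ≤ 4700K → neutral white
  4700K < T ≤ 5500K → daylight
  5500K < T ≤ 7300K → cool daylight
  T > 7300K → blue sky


Temperature: 7010K
5500K < 7010K ≤ 7300K → cool daylight
Classification: cool daylight


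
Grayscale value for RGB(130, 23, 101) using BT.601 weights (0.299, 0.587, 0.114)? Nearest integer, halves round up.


Gray = 0.299×R + 0.587×G + 0.114×B
Gray = 0.299×130 + 0.587×23 + 0.114×101
Gray = 38.870 + 13.501 + 11.514
Gray = 63.885 → round half up → 64
Gray = 64


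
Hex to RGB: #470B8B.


47 → 71 (R)
0B → 11 (G)
8B → 139 (B)
= RGB(71, 11, 139)


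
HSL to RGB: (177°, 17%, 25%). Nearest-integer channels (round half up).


H=177°, S=0.17, L=0.25
C = (1-|2L-1|)×S = (1-|-0.50|)×0.17 = 0.085
H' = H/60 = 177/60 ≈ 2.9500; X = C×(1-|H' mod 2 - 1|) = 0.08075
m = L - C/2 = 0.25 - 0.0425 = 0.2075
Sector ⌊H'⌋ = 2 → (R',G',B') = (0.0, 0.085, 0.08075)
RGB = ((R'+m)×255, (G'+m)×255, (B'+m)×255) = (52.9125, 74.5875, 73.50375)
Round half up → RGB(53, 75, 74)


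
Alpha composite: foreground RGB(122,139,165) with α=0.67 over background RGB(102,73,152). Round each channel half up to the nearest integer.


C = α×F + (1-α)×B, with 1-α = 0.33
R: 0.67×122 + 0.33×102 = 81.74 + 33.66 = 115.40 → 115
G: 0.67×139 + 0.33×73 = 93.13 + 24.09 = 117.22 → 117
B: 0.67×165 + 0.33×152 = 110.55 + 50.16 = 160.71 → 161
= RGB(115, 117, 161)


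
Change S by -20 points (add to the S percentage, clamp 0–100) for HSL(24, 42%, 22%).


Original S = 42%
Adjustment = -20 percentage points
New S = 42 + (-20) = 22
Clamp to [0, 100] → 22
= HSL(24°, 22%, 22%)


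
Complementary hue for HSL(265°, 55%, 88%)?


Complement = opposite side of color wheel = hue + 180°
H' = (265 + 180) mod 360 = 85°
S and L unchanged.
= HSL(85°, 55%, 88%)


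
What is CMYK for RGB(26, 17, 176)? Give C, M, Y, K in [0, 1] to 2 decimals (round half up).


R'=26/255≈0.1020, G'=17/255≈0.0667, B'=176/255≈0.6902
K = 1 - max(R',G',B') = 1 - 176/255 = 79/255 = 0.30980… → 0.31
(1-R'-K)/(1-K) simplifies to (max-R)/max with max = 176:
C = (176-26)/176 = 150/176 = 0.85227… → 0.85
M = (176-17)/176 = 159/176 = 0.90340… → 0.90
Y = (176-176)/176 = 0/176 = 0 → 0.00
= CMYK(0.85, 0.90, 0.00, 0.31)


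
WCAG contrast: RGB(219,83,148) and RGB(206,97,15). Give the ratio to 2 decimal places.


Linearize each sRGB channel c=v/255: c/12.92 if c ≤ 0.04045 else ((c+0.055)/1.055)^2.4
L = 0.2126×R_lin + 0.7152×G_lin + 0.0722×B_lin
Color 1 (219,83,148):
  R=219: 219/255≈0.8588 > 0.04045 → ((0.8588+0.055)/1.055)^2.4 ≈ 0.70838
  G=83: 83/255≈0.3255 > 0.04045 → ((0.3255+0.055)/1.055)^2.4 ≈ 0.08650
  B=148: 148/255≈0.5804 > 0.04045 → ((0.5804+0.055)/1.055)^2.4 ≈ 0.29614
  L1 = 0.2126×0.70838 + 0.7152×0.08650 + 0.0722×0.29614 ≈ 0.23385
Color 2 (206,97,15):
  R=206: 206/255≈0.8078 > 0.04045 → ((0.8078+0.055)/1.055)^2.4 ≈ 0.61721
  G=97: 97/255≈0.3804 > 0.04045 → ((0.3804+0.055)/1.055)^2.4 ≈ 0.11954
  B=15: 15/255≈0.0588 > 0.04045 → ((0.0588+0.055)/1.055)^2.4 ≈ 0.00478
  L2 = 0.2126×0.61721 + 0.7152×0.11954 + 0.0722×0.00478 ≈ 0.21706
Lighter = 0.23385, Darker = 0.21706
Ratio = (L_lighter + 0.05) / (L_darker + 0.05)
Ratio = (0.23385 + 0.05) / (0.21706 + 0.05) = 0.28385 / 0.26706 ≈ 1.0629
Ratio ≈ 1.06:1


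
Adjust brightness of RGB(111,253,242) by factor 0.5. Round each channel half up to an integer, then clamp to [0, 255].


Multiply each channel by 0.5, round half up, clamp to [0, 255]
R: 111×0.5 = 55.5 → round → 56
G: 253×0.5 = 126.5 → round → 127
B: 242×0.5 = 121
= RGB(56, 127, 121)


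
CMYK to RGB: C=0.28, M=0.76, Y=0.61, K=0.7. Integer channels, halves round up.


R = 255 × (1-C) × (1-K) = 255 × 0.72 × 0.30 = 55.08 → 55
G = 255 × (1-M) × (1-K) = 255 × 0.24 × 0.30 = 18.36 → 18
B = 255 × (1-Y) × (1-K) = 255 × 0.39 × 0.30 = 29.835 → 30
= RGB(55, 18, 30)


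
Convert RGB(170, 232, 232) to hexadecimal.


R = 170 → AA (hex)
G = 232 → E8 (hex)
B = 232 → E8 (hex)
Hex = #AAE8E8


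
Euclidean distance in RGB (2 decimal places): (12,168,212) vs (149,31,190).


d = √[(R₁-R₂)² + (G₁-G₂)² + (B₁-B₂)²]
d = √[(12-149)² + (168-31)² + (212-190)²]
d = √[18769 + 18769 + 484]
d = √38022
d ≈ 194.99


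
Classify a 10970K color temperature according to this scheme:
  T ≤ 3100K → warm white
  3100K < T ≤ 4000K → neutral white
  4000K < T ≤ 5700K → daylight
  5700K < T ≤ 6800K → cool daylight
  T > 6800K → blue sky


Temperature: 10970K
10970K > 6800K → blue sky
Classification: blue sky


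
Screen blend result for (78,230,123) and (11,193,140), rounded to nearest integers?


Screen: C = 255 - (255-A)×(255-B)/255, rounded to nearest integer
R: 255 - (255-78)×(255-11)/255 = 255 - 43188/255 ≈ 255 - 169.365 = 85.635 → 86
G: 255 - (255-230)×(255-193)/255 = 255 - 1550/255 ≈ 255 - 6.078 = 248.922 → 249
B: 255 - (255-123)×(255-140)/255 = 255 - 15180/255 ≈ 255 - 59.529 = 195.471 → 195
= RGB(86, 249, 195)


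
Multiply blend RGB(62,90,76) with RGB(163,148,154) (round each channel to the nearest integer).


Multiply: C = A×B/255, rounded to nearest integer
R: 62×163/255 = 10106/255 ≈ 39.631 → 40
G: 90×148/255 = 13320/255 ≈ 52.235 → 52
B: 76×154/255 = 11704/255 ≈ 45.898 → 46
= RGB(40, 52, 46)


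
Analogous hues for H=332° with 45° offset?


Base hue: 332°
Left analog: (332 - 45) mod 360 = 287°
Right analog: (332 + 45) mod 360 = 17°
Analogous hues = 287° and 17°


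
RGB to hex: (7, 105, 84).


R = 7 → 07 (hex)
G = 105 → 69 (hex)
B = 84 → 54 (hex)
Hex = #076954


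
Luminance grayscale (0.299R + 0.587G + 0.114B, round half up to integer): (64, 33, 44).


Gray = 0.299×R + 0.587×G + 0.114×B
Gray = 0.299×64 + 0.587×33 + 0.114×44
Gray = 19.136 + 19.371 + 5.016
Gray = 43.523 → round half up → 44
Gray = 44


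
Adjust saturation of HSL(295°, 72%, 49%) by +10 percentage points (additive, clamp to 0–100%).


Original S = 72%
Adjustment = +10 percentage points
New S = 72 + (10) = 82
Clamp to [0, 100] → 82
= HSL(295°, 82%, 49%)


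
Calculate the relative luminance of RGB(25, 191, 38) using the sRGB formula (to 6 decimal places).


Linearize each channel (sRGB transfer function): c = v/255; c_lin = c/12.92 if c ≤ 0.04045, else ((c+0.055)/1.055)^2.4
  R: 25/255 ≈ 0.098039 > 0.04045 → ((0.098039+0.055)/1.055)^2.4 ≈ 0.009721
  G: 191/255 ≈ 0.749020 > 0.04045 → ((0.749020+0.055)/1.055)^2.4 ≈ 0.520996
  B: 38/255 ≈ 0.149020 > 0.04045 → ((0.149020+0.055)/1.055)^2.4 ≈ 0.019382
R_lin = 0.009721, G_lin = 0.520996, B_lin = 0.019382
L = 0.2126×R + 0.7152×G + 0.0722×B
L = 0.2126×0.009721 + 0.7152×0.520996 + 0.0722×0.019382
L ≈ 0.376082


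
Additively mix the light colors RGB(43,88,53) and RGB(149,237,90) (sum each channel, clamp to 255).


Additive: each channel = min(255, C₁+C₂)
R: 43+149 = 192 → 192
G: 88+237 = 325 → 255
B: 53+90 = 143 → 143
= RGB(192, 255, 143)


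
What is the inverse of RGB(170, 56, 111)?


Invert: (255-R, 255-G, 255-B)
R: 255-170 = 85
G: 255-56 = 199
B: 255-111 = 144
= RGB(85, 199, 144)


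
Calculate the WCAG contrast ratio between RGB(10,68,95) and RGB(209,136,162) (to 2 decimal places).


Linearize each sRGB channel c=v/255: c/12.92 if c ≤ 0.04045 else ((c+0.055)/1.055)^2.4
L = 0.2126×R_lin + 0.7152×G_lin + 0.0722×B_lin
Color 1 (10,68,95):
  R=10: 10/255≈0.0392 ≤ 0.04045 → 0.0392/12.92 ≈ 0.00304
  G=68: 68/255≈0.2667 > 0.04045 → ((0.2667+0.055)/1.055)^2.4 ≈ 0.05781
  B=95: 95/255≈0.3725 > 0.04045 → ((0.3725+0.055)/1.055)^2.4 ≈ 0.11444
  L1 = 0.2126×0.00304 + 0.7152×0.05781 + 0.0722×0.11444 ≈ 0.05025
Color 2 (209,136,162):
  R=209: 209/255≈0.8196 > 0.04045 → ((0.8196+0.055)/1.055)^2.4 ≈ 0.63760
  G=136: 136/255≈0.5333 > 0.04045 → ((0.5333+0.055)/1.055)^2.4 ≈ 0.24620
  B=162: 162/255≈0.6353 > 0.04045 → ((0.6353+0.055)/1.055)^2.4 ≈ 0.36131
  L2 = 0.2126×0.63760 + 0.7152×0.24620 + 0.0722×0.36131 ≈ 0.33772
Lighter = 0.33772, Darker = 0.05025
Ratio = (L_lighter + 0.05) / (L_darker + 0.05)
Ratio = (0.33772 + 0.05) / (0.05025 + 0.05) = 0.38772 / 0.10025 ≈ 3.8676
Ratio ≈ 3.87:1
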